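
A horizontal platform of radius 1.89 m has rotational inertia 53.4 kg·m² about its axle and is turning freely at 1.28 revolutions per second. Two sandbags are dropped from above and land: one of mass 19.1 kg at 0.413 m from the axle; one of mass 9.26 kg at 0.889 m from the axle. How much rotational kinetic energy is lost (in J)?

The added mass arrives with no angular momentum about the axle, and any external torque about the axle is negligible, so the system's angular momentum is conserved.
Added inertia Σmr² = (19.1)(0.413)² + (9.26)(0.889)² = 10.58 kg·m²; I_f = 53.40 + 10.58 = 63.98 kg·m².
ω_f = I_p ω_i / I_f = (53.40)(1.28) / 63.98 = 1.068 rev/s.
KE_i = ½(53.40)(8.042 rad/s)² = 1727 J; KE_f = ½(63.98)(6.713)² = 1441 J.

energy lost ≈ 285 J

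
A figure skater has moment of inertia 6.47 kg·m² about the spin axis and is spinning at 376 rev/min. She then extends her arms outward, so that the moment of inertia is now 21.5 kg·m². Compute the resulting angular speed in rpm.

With no external torque about the axis, L is conserved: I₁ω₁ = I₂ω₂.
ω₂ = I₁ω₁ / I₂ = (6.470)(376 rpm) / (21.50) = 113.1 rpm.

ω₂ ≈ 113 rpm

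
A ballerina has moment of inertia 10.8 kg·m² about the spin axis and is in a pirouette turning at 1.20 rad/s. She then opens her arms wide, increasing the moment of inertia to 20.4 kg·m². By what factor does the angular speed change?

With no external torque about the axis, L is conserved: I₁ω₁ = I₂ω₂.
ω₂/ω₁ = I₁/I₂ = 10.80 / 20.40 = 0.5294.

ω₂/ω₁ ≈ 0.529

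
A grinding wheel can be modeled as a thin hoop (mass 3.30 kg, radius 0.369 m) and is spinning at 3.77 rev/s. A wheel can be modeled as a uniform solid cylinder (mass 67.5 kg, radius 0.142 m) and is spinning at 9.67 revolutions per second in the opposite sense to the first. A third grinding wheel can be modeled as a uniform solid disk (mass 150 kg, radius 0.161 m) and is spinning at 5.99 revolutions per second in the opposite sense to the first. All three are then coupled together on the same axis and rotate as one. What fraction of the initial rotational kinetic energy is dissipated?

fraction ≈ 0.364

No external torque acts about the common axis, so total angular momentum is conserved.
Moments of inertia: I_A = (3.30)(0.369)² = 0.4493 kg·m²; I_B = ½(67.5)(0.142)² = 0.6805 kg·m²; I_C = ½(150)(0.161)² = 1.944 kg·m².
Taking A's sense as positive: L = (0.4493)(3.77) − (0.6805)(9.67) − (1.944)(5.99) = -16.53 kg·m²·rev/s.
Combined I = 0.4493 + 0.6805 + 1.944 = 3.074 kg·m².
ω_f = L / I = -16.53 / 3.074 = -5.378 rev/s.
KE_i = ½ΣIω² = 2759 J; KE_f = ½(3.074)(33.79)² = 1755 J.
Fraction dissipated = (KE_i − KE_f)/KE_i = 0.3639.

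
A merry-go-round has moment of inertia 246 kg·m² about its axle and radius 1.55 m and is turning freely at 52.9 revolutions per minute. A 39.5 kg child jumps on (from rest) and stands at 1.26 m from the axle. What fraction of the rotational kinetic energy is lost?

fraction ≈ 0.203

The added mass arrives with no angular momentum about the axle, and any external torque about the axle is negligible, so the system's angular momentum is conserved.
Added inertia Σmr² = (39.5)(1.26)² = 62.71 kg·m²; I_f = 246.0 + 62.71 = 308.7 kg·m².
ω_f = I_p ω_i / I_f = (246.0)(52.9) / 308.7 = 42.15 rpm.
KE_i = ½(246.0)(5.540 rad/s)² = 3775 J; KE_f = ½(308.7)(4.414)² = 3008 J.
Fraction lost = 0.2031.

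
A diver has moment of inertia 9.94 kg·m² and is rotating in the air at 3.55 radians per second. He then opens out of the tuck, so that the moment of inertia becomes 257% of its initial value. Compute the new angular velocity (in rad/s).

ω₂ ≈ 1.38 rad/s

With no external torque about the axis, L is conserved: I₁ω₁ = I₂ω₂.
I₂ = 2.57 × 9.94 = 25.55 kg·m².
ω₂ = I₁ω₁ / I₂ = (9.940)(3.55 rad/s) / (25.55) = 1.381 rad/s.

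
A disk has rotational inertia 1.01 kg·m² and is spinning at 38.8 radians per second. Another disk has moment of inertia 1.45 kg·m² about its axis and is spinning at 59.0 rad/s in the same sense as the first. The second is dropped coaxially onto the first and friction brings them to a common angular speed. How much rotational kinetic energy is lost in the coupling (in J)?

The coupling torques are internal; angular momentum about the shared axis is conserved.
Taking A's sense as positive: L = (1.010)(38.8) + (1.450)(59.0) = 124.7 kg·m²·rad/s.
Combined I = 1.010 + 1.450 = 2.460 kg·m².
ω_f = L / I = 124.7 / 2.460 = 50.71 rad/s.
KE_i = ½ΣIω² = 3284 J; KE_f = ½(2.460)(50.71)² = 3163 J.

ΔKE lost ≈ 121 J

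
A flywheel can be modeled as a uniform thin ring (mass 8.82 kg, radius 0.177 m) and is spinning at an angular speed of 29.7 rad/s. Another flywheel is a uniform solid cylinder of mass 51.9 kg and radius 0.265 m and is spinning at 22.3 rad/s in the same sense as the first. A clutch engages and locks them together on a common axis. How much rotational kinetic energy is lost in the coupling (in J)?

The coupling torques are internal; angular momentum about the shared axis is conserved.
Moments of inertia: I_A = (8.82)(0.177)² = 0.2763 kg·m²; I_B = ½(51.9)(0.265)² = 1.822 kg·m².
Taking A's sense as positive: L = (0.2763)(29.7) + (1.822)(22.3) = 48.84 kg·m²·rad/s.
Combined I = 0.2763 + 1.822 = 2.099 kg·m².
ω_f = L / I = 48.84 / 2.099 = 23.27 rad/s.
KE_i = ½ΣIω² = 575.0 J; KE_f = ½(2.099)(23.27)² = 568.4 J.

ΔKE lost ≈ 6.57 J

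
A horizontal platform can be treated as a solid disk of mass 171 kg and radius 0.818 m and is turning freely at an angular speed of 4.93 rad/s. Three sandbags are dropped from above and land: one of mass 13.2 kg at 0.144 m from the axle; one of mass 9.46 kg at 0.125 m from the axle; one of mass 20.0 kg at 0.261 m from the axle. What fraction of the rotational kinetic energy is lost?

fraction ≈ 0.0302

The added mass arrives with no angular momentum about the axle, and any external torque about the axle is negligible, so the system's angular momentum is conserved.
I_p = ½(171)(0.818)² = 57.21 kg·m².
Added inertia Σmr² = (13.2)(0.144)² + (9.46)(0.125)² + (20.0)(0.261)² = 1.784 kg·m²; I_f = 57.21 + 1.784 = 58.99 kg·m².
ω_f = I_p ω_i / I_f = (57.21)(4.93) / 58.99 = 4.781 rad/s.
KE_i = ½(57.21)(4.930 rad/s)² = 695.2 J; KE_f = ½(58.99)(4.781)² = 674.2 J.
Fraction lost = 0.03024.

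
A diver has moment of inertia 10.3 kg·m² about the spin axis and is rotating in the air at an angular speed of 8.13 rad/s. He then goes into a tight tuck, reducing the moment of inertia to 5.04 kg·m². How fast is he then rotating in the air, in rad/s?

No external torque acts about the spin axis, so angular momentum is conserved.
ω₂ = I₁ω₁ / I₂ = (10.30)(8.13 rad/s) / (5.040) = 16.61 rad/s.

ω₂ ≈ 16.6 rad/s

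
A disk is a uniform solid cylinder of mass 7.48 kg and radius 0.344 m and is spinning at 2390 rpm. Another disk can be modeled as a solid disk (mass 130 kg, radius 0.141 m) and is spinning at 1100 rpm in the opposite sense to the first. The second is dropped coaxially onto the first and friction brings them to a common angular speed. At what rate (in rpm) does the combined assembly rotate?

The coupling torques are internal; angular momentum about the shared axis is conserved.
Moments of inertia: I_A = ½(7.48)(0.344)² = 0.4426 kg·m²; I_B = ½(130)(0.141)² = 1.292 kg·m².
Taking A's sense as positive: L = (0.4426)(2390) − (1.292)(1100) = -363.7 kg·m²·rpm.
Combined I = 0.4426 + 1.292 = 1.735 kg·m².
ω_f = L / I = -363.7 / 1.735 = -209.7 rpm.

|ω_f| ≈ 210 rpm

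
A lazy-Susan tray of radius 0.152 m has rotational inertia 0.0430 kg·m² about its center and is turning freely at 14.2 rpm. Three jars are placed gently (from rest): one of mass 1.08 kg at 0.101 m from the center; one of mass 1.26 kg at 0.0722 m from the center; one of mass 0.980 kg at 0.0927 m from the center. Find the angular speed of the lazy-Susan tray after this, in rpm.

ω_f ≈ 8.85 rpm

No external torque acts about the center; L_before = L_after.
Added inertia Σmr² = (1.08)(0.101)² + (1.26)(0.0722)² + (0.980)(0.0927)² = 0.02601 kg·m²; I_f = 0.04300 + 0.02601 = 0.06901 kg·m².
ω_f = I_p ω_i / I_f = (0.04300)(14.2) / 0.06901 = 8.848 rpm.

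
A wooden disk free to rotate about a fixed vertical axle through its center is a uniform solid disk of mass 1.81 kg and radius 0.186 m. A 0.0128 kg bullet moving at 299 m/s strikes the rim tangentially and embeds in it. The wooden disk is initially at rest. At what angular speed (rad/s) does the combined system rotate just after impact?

About the axle the impulsive forces during the collision are internal, so angular momentum about that axis is conserved.
I_p = ½(1.81)(0.186)² = 0.03131 kg·m². Taking the sense of the bullet's angular momentum as positive, L_{bullet} = m v R = (0.0128)(299)(0.186) = 0.7119 kg·m²/s.
L_i = 0 + 0.7119 = 0.7119 kg·m²/s.
After sticking, I_f = I_p + m R² = 0.03131 + (0.0128)(0.186)² = 0.03175 kg·m².
ω_f = L_i / I_f = 0.7119 / 0.03175 = 22.42 rad/s.

|ω_f| ≈ 22.4 rad/s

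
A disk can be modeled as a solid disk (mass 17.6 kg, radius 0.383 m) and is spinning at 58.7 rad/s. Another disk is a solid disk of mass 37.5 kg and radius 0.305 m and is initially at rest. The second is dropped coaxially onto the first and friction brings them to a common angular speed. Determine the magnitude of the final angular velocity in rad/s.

No external torque acts about the common axis, so total angular momentum is conserved.
Moments of inertia: I_A = ½(17.6)(0.383)² = 1.291 kg·m²; I_B = ½(37.5)(0.305)² = 1.744 kg·m².
Taking A's sense as positive: L = (1.291)(58.7) = 75.77 kg·m²·rad/s.
Combined I = 1.291 + 1.744 = 3.035 kg·m².
ω_f = L / I = 75.77 / 3.035 = 24.97 rad/s.

|ω_f| ≈ 25.0 rad/s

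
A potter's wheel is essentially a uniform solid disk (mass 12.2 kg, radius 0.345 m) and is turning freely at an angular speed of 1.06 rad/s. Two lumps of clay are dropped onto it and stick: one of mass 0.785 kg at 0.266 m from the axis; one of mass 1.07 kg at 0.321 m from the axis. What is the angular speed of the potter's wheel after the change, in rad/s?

ω_f ≈ 0.863 rad/s

The added mass arrives with no angular momentum about the axis, and any external torque about the axis is negligible, so the system's angular momentum is conserved.
I_p = ½(12.2)(0.345)² = 0.7261 kg·m².
Added inertia Σmr² = (0.785)(0.266)² + (1.07)(0.321)² = 0.1658 kg·m²; I_f = 0.7261 + 0.1658 = 0.8918 kg·m².
ω_f = I_p ω_i / I_f = (0.7261)(1.06) / 0.8918 = 0.8629 rad/s.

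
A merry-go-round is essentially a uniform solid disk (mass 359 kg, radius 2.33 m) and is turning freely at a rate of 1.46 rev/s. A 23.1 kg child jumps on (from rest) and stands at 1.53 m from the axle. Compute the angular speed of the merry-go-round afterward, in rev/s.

No external torque acts about the axle; L_before = L_after.
I_p = ½(359)(2.33)² = 974.5 kg·m².
Added inertia Σmr² = (23.1)(1.53)² = 54.07 kg·m²; I_f = 974.5 + 54.07 = 1029 kg·m².
ω_f = I_p ω_i / I_f = (974.5)(1.46) / 1029 = 1.383 rev/s.

ω_f ≈ 1.38 rev/s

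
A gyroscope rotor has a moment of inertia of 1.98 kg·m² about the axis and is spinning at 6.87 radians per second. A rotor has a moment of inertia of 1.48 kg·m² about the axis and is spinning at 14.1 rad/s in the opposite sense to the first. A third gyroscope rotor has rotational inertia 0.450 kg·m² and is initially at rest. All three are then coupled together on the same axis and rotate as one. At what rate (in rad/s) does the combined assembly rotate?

|ω_f| ≈ 1.86 rad/s

The coupling torques are internal; angular momentum about the shared axis is conserved.
Taking A's sense as positive: L = (1.980)(6.87) − (1.480)(14.1) = -7.265 kg·m²·rad/s.
Combined I = 1.980 + 1.480 + 0.4500 = 3.910 kg·m².
ω_f = L / I = -7.265 / 3.910 = -1.858 rad/s.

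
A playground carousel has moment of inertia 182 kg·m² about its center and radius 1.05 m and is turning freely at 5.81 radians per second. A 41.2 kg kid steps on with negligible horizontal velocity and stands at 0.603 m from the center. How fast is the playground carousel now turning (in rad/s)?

No external torque acts about the center; L_before = L_after.
Added inertia Σmr² = (41.2)(0.603)² = 14.98 kg·m²; I_f = 182.0 + 14.98 = 197.0 kg·m².
ω_f = I_p ω_i / I_f = (182.0)(5.81) / 197.0 = 5.368 rad/s.

ω_f ≈ 5.37 rad/s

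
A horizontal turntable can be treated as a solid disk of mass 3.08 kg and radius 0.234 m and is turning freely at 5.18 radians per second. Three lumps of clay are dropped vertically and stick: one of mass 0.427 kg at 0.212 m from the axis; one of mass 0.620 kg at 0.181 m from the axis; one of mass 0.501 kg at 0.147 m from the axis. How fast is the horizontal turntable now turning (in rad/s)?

The added mass arrives with no angular momentum about the axis, and any external torque about the axis is negligible, so the system's angular momentum is conserved.
I_p = ½(3.08)(0.234)² = 0.08432 kg·m².
Added inertia Σmr² = (0.427)(0.212)² + (0.620)(0.181)² + (0.501)(0.147)² = 0.05033 kg·m²; I_f = 0.08432 + 0.05033 = 0.1347 kg·m².
ω_f = I_p ω_i / I_f = (0.08432)(5.18) / 0.1347 = 3.244 rad/s.

ω_f ≈ 3.24 rad/s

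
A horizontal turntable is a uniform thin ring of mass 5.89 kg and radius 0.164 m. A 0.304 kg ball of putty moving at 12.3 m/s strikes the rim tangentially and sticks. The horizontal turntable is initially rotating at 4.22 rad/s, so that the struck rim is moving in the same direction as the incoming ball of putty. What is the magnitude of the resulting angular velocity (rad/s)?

About the axle the impulsive forces during the collision are internal, so angular momentum about that axis is conserved.
I_p = (5.89)(0.164)² = 0.1584 kg·m². Taking the sense of the ball of putty's angular momentum as positive, L_{ball} = m v R = (0.304)(12.3)(0.164) = 0.6132 kg·m²/s.
L_i = +I_p ω_p + m v R = +(0.1584)(4.22) + 0.6132 = 1.282 kg·m²/s.
After sticking, I_f = I_p + m R² = 0.1584 + (0.304)(0.164)² = 0.1666 kg·m².
ω_f = L_i / I_f = 1.282 / 0.1666 = 7.694 rad/s.

|ω_f| ≈ 7.69 rad/s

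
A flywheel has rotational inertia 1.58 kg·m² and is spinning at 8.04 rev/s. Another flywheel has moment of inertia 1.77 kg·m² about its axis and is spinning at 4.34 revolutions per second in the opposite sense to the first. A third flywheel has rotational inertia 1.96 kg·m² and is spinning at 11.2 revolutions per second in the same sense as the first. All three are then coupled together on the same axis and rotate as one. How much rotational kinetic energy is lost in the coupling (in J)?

No external torque acts about the common axis, so total angular momentum is conserved.
Taking A's sense as positive: L = (1.580)(8.04) − (1.770)(4.34) + (1.960)(11.2) = 26.97 kg·m²·rev/s.
Combined I = 1.580 + 1.770 + 1.960 = 5.310 kg·m².
ω_f = L / I = 26.97 / 5.310 = 5.080 rev/s.
KE_i = ½ΣIω² = 7527 J; KE_f = ½(5.310)(31.92)² = 2705 J.

ΔKE lost ≈ 4820 J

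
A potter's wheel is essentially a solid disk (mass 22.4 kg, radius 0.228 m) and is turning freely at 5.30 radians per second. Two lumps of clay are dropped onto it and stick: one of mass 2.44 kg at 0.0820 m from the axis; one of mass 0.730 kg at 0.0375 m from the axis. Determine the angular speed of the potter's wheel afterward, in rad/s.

The added mass arrives with no angular momentum about the axis, and any external torque about the axis is negligible, so the system's angular momentum is conserved.
I_p = ½(22.4)(0.228)² = 0.5822 kg·m².
Added inertia Σmr² = (2.44)(0.0820)² + (0.730)(0.0375)² = 0.01743 kg·m²; I_f = 0.5822 + 0.01743 = 0.5997 kg·m².
ω_f = I_p ω_i / I_f = (0.5822)(5.30) / 0.5997 = 5.146 rad/s.

ω_f ≈ 5.15 rad/s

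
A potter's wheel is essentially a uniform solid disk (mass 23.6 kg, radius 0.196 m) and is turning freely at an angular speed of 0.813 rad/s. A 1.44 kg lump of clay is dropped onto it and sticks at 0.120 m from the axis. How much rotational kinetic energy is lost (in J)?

No external torque acts about the axis; L_before = L_after.
I_p = ½(23.6)(0.196)² = 0.4533 kg·m².
Added inertia Σmr² = (1.44)(0.120)² = 0.02074 kg·m²; I_f = 0.4533 + 0.02074 = 0.4740 kg·m².
ω_f = I_p ω_i / I_f = (0.4533)(0.813) / 0.4740 = 0.7774 rad/s.
KE_i = ½(0.4533)(0.8130 rad/s)² = 0.1498 J; KE_f = ½(0.4740)(0.7774)² = 0.1433 J.

energy lost ≈ 0.00655 J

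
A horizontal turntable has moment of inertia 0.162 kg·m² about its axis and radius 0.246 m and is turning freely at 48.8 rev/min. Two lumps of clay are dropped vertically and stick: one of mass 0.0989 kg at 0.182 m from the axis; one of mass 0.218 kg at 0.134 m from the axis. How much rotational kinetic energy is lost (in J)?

energy lost ≈ 0.0899 J

The added mass arrives with no angular momentum about the axis, and any external torque about the axis is negligible, so the system's angular momentum is conserved.
Added inertia Σmr² = (0.0989)(0.182)² + (0.218)(0.134)² = 0.007190 kg·m²; I_f = 0.1620 + 0.007190 = 0.1692 kg·m².
ω_f = I_p ω_i / I_f = (0.1620)(48.8) / 0.1692 = 46.73 rpm.
KE_i = ½(0.1620)(5.110 rad/s)² = 2.115 J; KE_f = ½(0.1692)(4.893)² = 2.025 J.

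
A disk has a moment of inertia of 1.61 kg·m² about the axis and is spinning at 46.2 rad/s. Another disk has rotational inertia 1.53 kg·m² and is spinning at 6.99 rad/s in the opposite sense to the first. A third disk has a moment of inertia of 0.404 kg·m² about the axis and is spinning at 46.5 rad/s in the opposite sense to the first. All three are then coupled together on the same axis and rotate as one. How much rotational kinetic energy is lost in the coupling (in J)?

The coupling torques are internal; angular momentum about the shared axis is conserved.
Taking A's sense as positive: L = (1.610)(46.2) − (1.530)(6.99) − (0.4040)(46.5) = 44.90 kg·m²·rad/s.
Combined I = 1.610 + 1.530 + 0.4040 = 3.544 kg·m².
ω_f = L / I = 44.90 / 3.544 = 12.67 rad/s.
KE_i = ½ΣIω² = 2192 J; KE_f = ½(3.544)(12.67)² = 284.4 J.

ΔKE lost ≈ 1910 J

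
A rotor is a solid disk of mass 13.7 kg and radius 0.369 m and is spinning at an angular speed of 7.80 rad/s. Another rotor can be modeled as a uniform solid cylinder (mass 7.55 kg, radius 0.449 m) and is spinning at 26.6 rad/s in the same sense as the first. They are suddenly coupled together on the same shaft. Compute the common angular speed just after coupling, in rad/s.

No external torque acts about the common axis, so total angular momentum is conserved.
Moments of inertia: I_A = ½(13.7)(0.369)² = 0.9327 kg·m²; I_B = ½(7.55)(0.449)² = 0.7610 kg·m².
Taking A's sense as positive: L = (0.9327)(7.80) + (0.7610)(26.6) = 27.52 kg·m²·rad/s.
Combined I = 0.9327 + 0.7610 = 1.694 kg·m².
ω_f = L / I = 27.52 / 1.694 = 16.25 rad/s.

|ω_f| ≈ 16.2 rad/s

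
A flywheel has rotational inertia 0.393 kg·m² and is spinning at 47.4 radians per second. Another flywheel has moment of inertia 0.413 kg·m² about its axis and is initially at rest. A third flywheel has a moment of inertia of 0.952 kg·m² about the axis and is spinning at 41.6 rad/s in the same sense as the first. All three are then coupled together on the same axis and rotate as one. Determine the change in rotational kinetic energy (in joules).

The coupling torques are internal; angular momentum about the shared axis is conserved.
Taking A's sense as positive: L = (0.3930)(47.4) + (0.9520)(41.6) = 58.23 kg·m²·rad/s.
Combined I = 0.3930 + 0.4130 + 0.9520 = 1.758 kg·m².
ω_f = L / I = 58.23 / 1.758 = 33.12 rad/s.
KE_i = ½ΣIω² = 1265 J; KE_f = ½(1.758)(33.12)² = 964.4 J.

ΔKE ≈ -301 J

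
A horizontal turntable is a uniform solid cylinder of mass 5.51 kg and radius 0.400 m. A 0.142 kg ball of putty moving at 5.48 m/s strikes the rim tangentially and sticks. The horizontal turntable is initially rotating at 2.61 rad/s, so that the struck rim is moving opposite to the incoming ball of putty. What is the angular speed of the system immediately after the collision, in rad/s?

About the axle the impulsive forces during the collision are internal, so angular momentum about that axis is conserved.
I_p = ½(5.51)(0.400)² = 0.4408 kg·m². Taking the sense of the ball of putty's angular momentum as positive, L_{ball} = m v R = (0.142)(5.48)(0.400) = 0.3113 kg·m²/s.
L_i = −I_p ω_p + m v R = −(0.4408)(2.61) + 0.3113 = -0.8392 kg·m²/s.
After sticking, I_f = I_p + m R² = 0.4408 + (0.142)(0.400)² = 0.4635 kg·m².
ω_f = L_i / I_f = -0.8392 / 0.4635 = -1.811 rad/s.

|ω_f| ≈ 1.81 rad/s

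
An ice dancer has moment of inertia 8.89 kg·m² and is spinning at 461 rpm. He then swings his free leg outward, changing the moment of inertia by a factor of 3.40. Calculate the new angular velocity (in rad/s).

ω₂ ≈ 14.2 rad/s

Angular momentum about the spin axis is conserved since the torque about it is zero.
I₂ = 3.40 × 8.89 = 30.23 kg·m².
ω₂ = I₁ω₁ / I₂ = (8.890)(461 rpm) / (30.23) = 135.6 rpm = 14.20 rad/s.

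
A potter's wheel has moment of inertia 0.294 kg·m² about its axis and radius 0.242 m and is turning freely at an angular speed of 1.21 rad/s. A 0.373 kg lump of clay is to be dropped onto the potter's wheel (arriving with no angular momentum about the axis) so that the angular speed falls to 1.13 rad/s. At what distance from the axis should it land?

r ≈ 0.236 m

The added mass arrives with no angular momentum about the axis, and any external torque about the axis is negligible, so the system's angular momentum is conserved.
I_p ω_i = (I_p + m r²) ω_f ⇒ m r² = I_p(ω_i/ω_f − 1) = 0.2940(1.21/1.13 − 1) = 0.02081 kg·m².
r = √(0.02081/0.373) = 0.2362 m.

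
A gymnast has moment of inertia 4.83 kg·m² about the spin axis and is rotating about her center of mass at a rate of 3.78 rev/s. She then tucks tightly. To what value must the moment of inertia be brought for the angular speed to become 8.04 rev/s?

I₂ ≈ 2.27 kg·m²

With no external torque about the axis, L is conserved: I₁ω₁ = I₂ω₂.
I₂ = I₁ω₁ / ω₂ = (4.83)(3.78) / (8.04) = 2.271 kg·m².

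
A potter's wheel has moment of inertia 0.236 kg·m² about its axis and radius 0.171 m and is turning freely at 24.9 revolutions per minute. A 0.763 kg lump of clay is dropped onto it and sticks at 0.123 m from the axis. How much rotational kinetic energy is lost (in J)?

No external torque acts about the axis; L_before = L_after.
Added inertia Σmr² = (0.763)(0.123)² = 0.01154 kg·m²; I_f = 0.2360 + 0.01154 = 0.2475 kg·m².
ω_f = I_p ω_i / I_f = (0.2360)(24.9) / 0.2475 = 23.74 rpm.
KE_i = ½(0.2360)(2.608 rad/s)² = 0.8023 J; KE_f = ½(0.2475)(2.486)² = 0.7649 J.

energy lost ≈ 0.0374 J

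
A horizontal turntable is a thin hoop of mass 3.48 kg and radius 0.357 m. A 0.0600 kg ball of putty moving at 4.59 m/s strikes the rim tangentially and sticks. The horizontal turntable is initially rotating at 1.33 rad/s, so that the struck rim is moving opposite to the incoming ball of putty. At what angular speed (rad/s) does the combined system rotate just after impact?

The axle reaction passes through the axle and exerts no torque about it; angular momentum about the axle is conserved through the impact.
I_p = (3.48)(0.357)² = 0.4435 kg·m². Taking the sense of the ball of putty's angular momentum as positive, L_{ball} = m v R = (0.0600)(4.59)(0.357) = 0.09832 kg·m²/s.
L_i = −I_p ω_p + m v R = −(0.4435)(1.33) + 0.09832 = -0.4916 kg·m²/s.
After sticking, I_f = I_p + m R² = 0.4435 + (0.0600)(0.357)² = 0.4512 kg·m².
ω_f = L_i / I_f = -0.4916 / 0.4512 = -1.090 rad/s.

|ω_f| ≈ 1.09 rad/s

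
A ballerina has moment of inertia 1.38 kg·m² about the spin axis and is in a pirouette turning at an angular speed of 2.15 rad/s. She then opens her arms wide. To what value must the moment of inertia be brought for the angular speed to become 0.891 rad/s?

I₂ ≈ 3.33 kg·m²

No external torque acts about the spin axis, so angular momentum is conserved.
I₂ = I₁ω₁ / ω₂ = (1.38)(2.15) / (0.891) = 3.330 kg·m².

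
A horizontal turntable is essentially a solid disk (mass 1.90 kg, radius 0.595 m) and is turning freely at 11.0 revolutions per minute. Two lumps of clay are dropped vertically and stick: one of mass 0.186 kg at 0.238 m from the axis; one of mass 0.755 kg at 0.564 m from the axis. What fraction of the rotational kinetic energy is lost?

No external torque acts about the axis; L_before = L_after.
I_p = ½(1.90)(0.595)² = 0.3363 kg·m².
Added inertia Σmr² = (0.186)(0.238)² + (0.755)(0.564)² = 0.2507 kg·m²; I_f = 0.3363 + 0.2507 = 0.5870 kg·m².
ω_f = I_p ω_i / I_f = (0.3363)(11.0) / 0.5870 = 6.302 rpm.
KE_i = ½(0.3363)(1.152 rad/s)² = 0.2231 J; KE_f = ½(0.5870)(0.6600)² = 0.1278 J.
Fraction lost = 0.4271.

fraction ≈ 0.427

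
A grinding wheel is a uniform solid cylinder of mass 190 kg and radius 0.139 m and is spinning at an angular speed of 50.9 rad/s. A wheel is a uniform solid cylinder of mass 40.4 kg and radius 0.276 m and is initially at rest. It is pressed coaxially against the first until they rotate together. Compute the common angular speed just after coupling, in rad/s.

|ω_f| ≈ 27.7 rad/s

The coupling torques are internal; angular momentum about the shared axis is conserved.
Moments of inertia: I_A = ½(190)(0.139)² = 1.835 kg·m²; I_B = ½(40.4)(0.276)² = 1.539 kg·m².
Taking A's sense as positive: L = (1.835)(50.9) = 93.43 kg·m²·rad/s.
Combined I = 1.835 + 1.539 = 3.374 kg·m².
ω_f = L / I = 93.43 / 3.374 = 27.69 rad/s.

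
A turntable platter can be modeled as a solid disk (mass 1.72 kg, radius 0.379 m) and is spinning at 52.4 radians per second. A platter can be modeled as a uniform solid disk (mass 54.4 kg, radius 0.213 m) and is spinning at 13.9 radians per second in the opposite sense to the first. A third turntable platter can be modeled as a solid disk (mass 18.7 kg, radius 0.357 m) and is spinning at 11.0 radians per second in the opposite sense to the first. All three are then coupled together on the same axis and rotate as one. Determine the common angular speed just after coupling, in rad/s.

|ω_f| ≈ 9.33 rad/s

The coupling torques are internal; angular momentum about the shared axis is conserved.
Moments of inertia: I_A = ½(1.72)(0.379)² = 0.1235 kg·m²; I_B = ½(54.4)(0.213)² = 1.234 kg·m²; I_C = ½(18.7)(0.357)² = 1.192 kg·m².
Taking A's sense as positive: L = (0.1235)(52.4) − (1.234)(13.9) − (1.192)(11.0) = -23.79 kg·m²·rad/s.
Combined I = 0.1235 + 1.234 + 1.192 = 2.549 kg·m².
ω_f = L / I = -23.79 / 2.549 = -9.332 rad/s.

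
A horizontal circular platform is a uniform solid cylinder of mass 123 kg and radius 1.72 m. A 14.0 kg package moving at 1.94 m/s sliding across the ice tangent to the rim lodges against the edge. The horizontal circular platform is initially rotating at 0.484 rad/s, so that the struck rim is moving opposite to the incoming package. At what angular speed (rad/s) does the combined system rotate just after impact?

|ω_f| ≈ 0.185 rad/s

About the central axle the impulsive forces during the collision are internal, so angular momentum about that axis is conserved.
I_p = ½(123)(1.72)² = 181.9 kg·m². Taking the sense of the package's angular momentum as positive, L_{package} = m v R = (14.0)(1.94)(1.72) = 46.72 kg·m²/s.
L_i = −I_p ω_p + m v R = −(181.9)(0.484) + 46.72 = -41.34 kg·m²/s.
After sticking, I_f = I_p + m R² = 181.9 + (14.0)(1.72)² = 223.4 kg·m².
ω_f = L_i / I_f = -41.34 / 223.4 = -0.1851 rad/s.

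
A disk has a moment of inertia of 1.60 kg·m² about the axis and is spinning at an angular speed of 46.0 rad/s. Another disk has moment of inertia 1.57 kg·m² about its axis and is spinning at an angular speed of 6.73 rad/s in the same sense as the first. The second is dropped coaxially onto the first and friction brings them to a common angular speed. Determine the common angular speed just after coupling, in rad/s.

The coupling torques are internal; angular momentum about the shared axis is conserved.
Taking A's sense as positive: L = (1.600)(46.0) + (1.570)(6.73) = 84.17 kg·m²·rad/s.
Combined I = 1.600 + 1.570 = 3.170 kg·m².
ω_f = L / I = 84.17 / 3.170 = 26.55 rad/s.

|ω_f| ≈ 26.6 rad/s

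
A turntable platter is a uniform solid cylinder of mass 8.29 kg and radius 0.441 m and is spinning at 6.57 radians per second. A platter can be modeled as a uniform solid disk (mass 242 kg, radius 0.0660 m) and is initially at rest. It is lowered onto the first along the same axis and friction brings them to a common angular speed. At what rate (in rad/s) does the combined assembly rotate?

|ω_f| ≈ 3.97 rad/s

The coupling torques are internal; angular momentum about the shared axis is conserved.
Moments of inertia: I_A = ½(8.29)(0.441)² = 0.8061 kg·m²; I_B = ½(242)(0.0660)² = 0.5271 kg·m².
Taking A's sense as positive: L = (0.8061)(6.57) = 5.296 kg·m²·rad/s.
Combined I = 0.8061 + 0.5271 = 1.333 kg·m².
ω_f = L / I = 5.296 / 1.333 = 3.973 rad/s.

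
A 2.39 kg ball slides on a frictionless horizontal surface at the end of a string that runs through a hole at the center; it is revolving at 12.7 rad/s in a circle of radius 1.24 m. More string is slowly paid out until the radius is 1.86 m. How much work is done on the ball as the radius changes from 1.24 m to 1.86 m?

W ≈ -165 J

The constraining force is radial, so m r² ω about the center is conserved.
ω₂ = ω₁ (r₁/r₂)² = (12.7)(1.24/1.86)² = 5.644 rad/s.
W = ΔKE = ½m(v₂² − v₁²) = -164.6 J.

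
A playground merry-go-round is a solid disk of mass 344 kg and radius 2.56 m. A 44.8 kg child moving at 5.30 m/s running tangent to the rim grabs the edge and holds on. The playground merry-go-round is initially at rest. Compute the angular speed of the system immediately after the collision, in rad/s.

The axle reaction passes through the axle and exerts no torque about it; angular momentum about the axle is conserved through the impact.
I_p = ½(344)(2.56)² = 1127 kg·m². Taking the sense of the child's angular momentum as positive, L_{child} = m v R = (44.8)(5.30)(2.56) = 607.8 kg·m²/s.
L_i = 0 + 607.8 = 607.8 kg·m²/s.
After sticking, I_f = I_p + m R² = 1127 + (44.8)(2.56)² = 1421 kg·m².
ω_f = L_i / I_f = 607.8 / 1421 = 0.4278 rad/s.

|ω_f| ≈ 0.428 rad/s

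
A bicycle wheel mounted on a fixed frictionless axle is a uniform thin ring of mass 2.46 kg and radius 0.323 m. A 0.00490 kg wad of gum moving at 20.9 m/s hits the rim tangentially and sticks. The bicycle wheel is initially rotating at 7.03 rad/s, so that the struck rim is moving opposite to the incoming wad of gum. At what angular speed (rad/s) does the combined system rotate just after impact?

|ω_f| ≈ 6.89 rad/s

About the axle the impulsive forces during the collision are internal, so angular momentum about that axis is conserved.
I_p = (2.46)(0.323)² = 0.2566 kg·m². Taking the sense of the wad of gum's angular momentum as positive, L_{wad} = m v R = (0.00490)(20.9)(0.323) = 0.03308 kg·m²/s.
L_i = −I_p ω_p + m v R = −(0.2566)(7.03) + 0.03308 = -1.771 kg·m²/s.
After sticking, I_f = I_p + m R² = 0.2566 + (0.00490)(0.323)² = 0.2572 kg·m².
ω_f = L_i / I_f = -1.771 / 0.2572 = -6.887 rad/s.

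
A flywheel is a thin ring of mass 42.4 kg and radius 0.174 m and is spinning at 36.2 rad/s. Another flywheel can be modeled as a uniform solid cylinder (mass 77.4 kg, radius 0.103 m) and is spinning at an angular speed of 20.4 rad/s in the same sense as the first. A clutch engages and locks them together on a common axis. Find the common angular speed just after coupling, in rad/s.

|ω_f| ≈ 32.4 rad/s

The coupling torques are internal; angular momentum about the shared axis is conserved.
Moments of inertia: I_A = (42.4)(0.174)² = 1.284 kg·m²; I_B = ½(77.4)(0.103)² = 0.4106 kg·m².
Taking A's sense as positive: L = (1.284)(36.2) + (0.4106)(20.4) = 54.85 kg·m²·rad/s.
Combined I = 1.284 + 0.4106 = 1.694 kg·m².
ω_f = L / I = 54.85 / 1.694 = 32.37 rad/s.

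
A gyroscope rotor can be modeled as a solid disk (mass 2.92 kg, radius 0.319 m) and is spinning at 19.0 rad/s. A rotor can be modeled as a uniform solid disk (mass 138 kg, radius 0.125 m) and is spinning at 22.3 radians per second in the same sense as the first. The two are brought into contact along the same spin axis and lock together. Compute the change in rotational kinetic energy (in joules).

ΔKE ≈ -0.711 J

No external torque acts about the common axis, so total angular momentum is conserved.
Moments of inertia: I_A = ½(2.92)(0.319)² = 0.1486 kg·m²; I_B = ½(138)(0.125)² = 1.078 kg·m².
Taking A's sense as positive: L = (0.1486)(19.0) + (1.078)(22.3) = 26.87 kg·m²·rad/s.
Combined I = 0.1486 + 1.078 = 1.227 kg·m².
ω_f = L / I = 26.87 / 1.227 = 21.90 rad/s.
KE_i = ½ΣIω² = 294.9 J; KE_f = ½(1.227)(21.90)² = 294.2 J.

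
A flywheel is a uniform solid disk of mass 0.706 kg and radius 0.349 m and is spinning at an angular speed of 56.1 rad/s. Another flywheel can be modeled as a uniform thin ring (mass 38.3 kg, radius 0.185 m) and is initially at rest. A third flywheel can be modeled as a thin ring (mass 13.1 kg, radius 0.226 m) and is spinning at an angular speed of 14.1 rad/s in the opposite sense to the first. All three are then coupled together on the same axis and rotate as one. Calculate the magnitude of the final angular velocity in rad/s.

The coupling torques are internal; angular momentum about the shared axis is conserved.
Moments of inertia: I_A = ½(0.706)(0.349)² = 0.04300 kg·m²; I_B = (38.3)(0.185)² = 1.311 kg·m²; I_C = (13.1)(0.226)² = 0.6691 kg·m².
Taking A's sense as positive: L = (0.04300)(56.1) − (0.6691)(14.1) = -7.022 kg·m²·rad/s.
Combined I = 0.04300 + 1.311 + 0.6691 = 2.023 kg·m².
ω_f = L / I = -7.022 / 2.023 = -3.471 rad/s.

|ω_f| ≈ 3.47 rad/s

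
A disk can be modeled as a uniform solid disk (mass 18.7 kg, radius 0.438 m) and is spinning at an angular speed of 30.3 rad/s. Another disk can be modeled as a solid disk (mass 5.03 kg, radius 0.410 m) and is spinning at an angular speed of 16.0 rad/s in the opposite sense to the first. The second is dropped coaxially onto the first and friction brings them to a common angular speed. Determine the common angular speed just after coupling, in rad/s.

|ω_f| ≈ 21.5 rad/s

No external torque acts about the common axis, so total angular momentum is conserved.
Moments of inertia: I_A = ½(18.7)(0.438)² = 1.794 kg·m²; I_B = ½(5.03)(0.410)² = 0.4228 kg·m².
Taking A's sense as positive: L = (1.794)(30.3) − (0.4228)(16.0) = 47.59 kg·m²·rad/s.
Combined I = 1.794 + 0.4228 = 2.217 kg·m².
ω_f = L / I = 47.59 / 2.217 = 21.47 rad/s.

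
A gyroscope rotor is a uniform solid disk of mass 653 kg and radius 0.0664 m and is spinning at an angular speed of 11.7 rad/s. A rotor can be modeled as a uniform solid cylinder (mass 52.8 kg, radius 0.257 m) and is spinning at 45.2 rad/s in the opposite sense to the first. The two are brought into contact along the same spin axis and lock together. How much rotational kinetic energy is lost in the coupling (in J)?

ΔKE lost ≈ 1280 J

No external torque acts about the common axis, so total angular momentum is conserved.
Moments of inertia: I_A = ½(653)(0.0664)² = 1.440 kg·m²; I_B = ½(52.8)(0.257)² = 1.744 kg·m².
Taking A's sense as positive: L = (1.440)(11.7) − (1.744)(45.2) = -61.97 kg·m²·rad/s.
Combined I = 1.440 + 1.744 = 3.183 kg·m².
ω_f = L / I = -61.97 / 3.183 = -19.47 rad/s.
KE_i = ½ΣIω² = 1880 J; KE_f = ½(3.183)(19.47)² = 603.3 J.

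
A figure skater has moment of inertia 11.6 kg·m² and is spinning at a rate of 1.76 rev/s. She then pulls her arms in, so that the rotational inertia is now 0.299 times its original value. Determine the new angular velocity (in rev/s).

No external torque acts about the spin axis, so angular momentum is conserved.
I₂ = 0.299 × 11.6 = 3.468 kg·m².
ω₂ = I₁ω₁ / I₂ = (11.60)(1.76 rev/s) / (3.468) = 5.886 rev/s.

ω₂ ≈ 5.89 rev/s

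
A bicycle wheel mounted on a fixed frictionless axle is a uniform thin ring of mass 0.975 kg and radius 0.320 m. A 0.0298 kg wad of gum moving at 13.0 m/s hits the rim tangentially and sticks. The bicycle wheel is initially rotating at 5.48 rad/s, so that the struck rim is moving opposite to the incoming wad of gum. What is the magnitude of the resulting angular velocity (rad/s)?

|ω_f| ≈ 4.11 rad/s

About the axle the impulsive forces during the collision are internal, so angular momentum about that axis is conserved.
I_p = (0.975)(0.320)² = 0.09984 kg·m². Taking the sense of the wad of gum's angular momentum as positive, L_{wad} = m v R = (0.0298)(13.0)(0.320) = 0.1240 kg·m²/s.
L_i = −I_p ω_p + m v R = −(0.09984)(5.48) + 0.1240 = -0.4232 kg·m²/s.
After sticking, I_f = I_p + m R² = 0.09984 + (0.0298)(0.320)² = 0.1029 kg·m².
ω_f = L_i / I_f = -0.4232 / 0.1029 = -4.113 rad/s.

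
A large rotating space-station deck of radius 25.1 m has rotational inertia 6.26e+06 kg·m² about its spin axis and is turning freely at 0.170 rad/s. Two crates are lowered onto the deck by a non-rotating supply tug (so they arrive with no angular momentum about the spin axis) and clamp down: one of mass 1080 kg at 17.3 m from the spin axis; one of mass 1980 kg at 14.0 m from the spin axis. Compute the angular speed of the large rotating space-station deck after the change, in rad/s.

The added mass arrives with no angular momentum about the spin axis, and any external torque about the spin axis is negligible, so the system's angular momentum is conserved.
Added inertia Σmr² = (1080)(17.3)² + (1980)(14.0)² = 7.113e+05 kg·m²; I_f = 6.260e+06 + 7.113e+05 = 6.971e+06 kg·m².
ω_f = I_p ω_i / I_f = (6.260e+06)(0.170) / 6.971e+06 = 0.1527 rad/s.

ω_f ≈ 0.153 rad/s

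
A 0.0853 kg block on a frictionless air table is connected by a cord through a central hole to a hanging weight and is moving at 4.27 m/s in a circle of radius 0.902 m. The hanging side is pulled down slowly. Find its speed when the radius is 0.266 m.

Central (radial) force ⇒ zero torque about the center ⇒ m v r is constant.
v₂ = v₁ r₁ / r₂ = (4.27)(0.902) / (0.266) = 14.48 m/s.

v₂ ≈ 14.5 m/s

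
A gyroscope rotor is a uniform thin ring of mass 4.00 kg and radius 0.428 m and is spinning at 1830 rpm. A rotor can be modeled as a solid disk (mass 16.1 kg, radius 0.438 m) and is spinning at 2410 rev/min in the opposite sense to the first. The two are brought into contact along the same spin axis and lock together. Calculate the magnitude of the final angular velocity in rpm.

No external torque acts about the common axis, so total angular momentum is conserved.
Moments of inertia: I_A = (4.00)(0.428)² = 0.7327 kg·m²; I_B = ½(16.1)(0.438)² = 1.544 kg·m².
Taking A's sense as positive: L = (0.7327)(1830) − (1.544)(2410) = -2381 kg·m²·rpm.
Combined I = 0.7327 + 1.544 = 2.277 kg·m².
ω_f = L / I = -2381 / 2.277 = -1046 rpm.

|ω_f| ≈ 1050 rpm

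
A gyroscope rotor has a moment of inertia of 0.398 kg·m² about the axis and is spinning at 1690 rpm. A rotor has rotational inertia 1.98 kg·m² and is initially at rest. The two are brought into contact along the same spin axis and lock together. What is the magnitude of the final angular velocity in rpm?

The coupling torques are internal; angular momentum about the shared axis is conserved.
Taking A's sense as positive: L = (0.3980)(1690) = 672.6 kg·m²·rpm.
Combined I = 0.3980 + 1.980 = 2.378 kg·m².
ω_f = L / I = 672.6 / 2.378 = 282.9 rpm.

|ω_f| ≈ 283 rpm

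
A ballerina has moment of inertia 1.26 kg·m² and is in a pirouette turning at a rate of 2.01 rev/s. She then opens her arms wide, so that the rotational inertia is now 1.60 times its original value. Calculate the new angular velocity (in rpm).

Angular momentum about the spin axis is conserved since the torque about it is zero.
I₂ = 1.60 × 1.26 = 2.016 kg·m².
ω₂ = I₁ω₁ / I₂ = (1.260)(2.01 rev/s) / (2.016) = 1.256 rev/s = 75.37 rpm.

ω₂ ≈ 75.4 rpm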